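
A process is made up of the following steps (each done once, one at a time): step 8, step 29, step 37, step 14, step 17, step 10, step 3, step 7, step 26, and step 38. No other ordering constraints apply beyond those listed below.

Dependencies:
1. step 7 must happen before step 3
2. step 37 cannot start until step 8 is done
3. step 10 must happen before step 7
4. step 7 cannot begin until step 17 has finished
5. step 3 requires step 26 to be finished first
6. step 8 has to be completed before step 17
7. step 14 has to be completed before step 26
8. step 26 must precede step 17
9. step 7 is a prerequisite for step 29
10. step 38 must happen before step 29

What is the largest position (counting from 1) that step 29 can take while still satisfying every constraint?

Nothing depends on step 29, so it can be the final step, position 10.

10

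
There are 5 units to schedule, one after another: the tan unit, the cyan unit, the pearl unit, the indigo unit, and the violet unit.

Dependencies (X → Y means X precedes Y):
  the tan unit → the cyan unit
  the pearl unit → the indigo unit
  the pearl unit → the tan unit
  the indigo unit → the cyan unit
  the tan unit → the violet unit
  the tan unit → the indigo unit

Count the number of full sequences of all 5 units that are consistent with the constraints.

The pearl unit is the only unit with nothing required before it, so every ordering starts there.
Counting all ways to extend the partial order to a total order gives 3.

3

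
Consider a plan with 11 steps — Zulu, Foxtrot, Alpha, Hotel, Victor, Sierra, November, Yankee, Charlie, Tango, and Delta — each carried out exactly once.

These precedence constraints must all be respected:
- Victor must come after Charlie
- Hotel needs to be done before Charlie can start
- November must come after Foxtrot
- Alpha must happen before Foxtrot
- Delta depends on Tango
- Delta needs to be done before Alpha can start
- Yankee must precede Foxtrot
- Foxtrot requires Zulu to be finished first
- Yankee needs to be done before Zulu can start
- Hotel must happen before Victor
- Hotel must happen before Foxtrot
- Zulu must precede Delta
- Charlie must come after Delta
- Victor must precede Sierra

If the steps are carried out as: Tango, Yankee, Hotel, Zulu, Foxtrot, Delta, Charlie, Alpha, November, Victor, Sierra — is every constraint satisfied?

In the proposed order, Foxtrot appears before Alpha.
Since Alpha is required before Foxtrot, the ordering is invalid.

No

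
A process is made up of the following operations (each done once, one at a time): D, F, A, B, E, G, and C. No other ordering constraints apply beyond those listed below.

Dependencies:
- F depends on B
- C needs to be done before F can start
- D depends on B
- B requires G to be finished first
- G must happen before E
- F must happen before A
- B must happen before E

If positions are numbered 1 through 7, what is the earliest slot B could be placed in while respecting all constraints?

The only operation forced before B (directly or transitively) is G.
With 1 mandatory predecessor, the earliest B can sit is position 1+1 = 2, and placing just that one first achieves it.

2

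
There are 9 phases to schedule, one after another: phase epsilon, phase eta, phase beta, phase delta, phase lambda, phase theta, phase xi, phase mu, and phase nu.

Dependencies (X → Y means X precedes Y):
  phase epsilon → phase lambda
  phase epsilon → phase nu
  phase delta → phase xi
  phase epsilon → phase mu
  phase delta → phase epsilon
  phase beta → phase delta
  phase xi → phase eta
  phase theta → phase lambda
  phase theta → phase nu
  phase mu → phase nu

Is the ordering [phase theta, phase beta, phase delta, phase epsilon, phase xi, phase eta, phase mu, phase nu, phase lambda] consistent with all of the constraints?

Yes

Going through the constraints one by one, each required predecessor appears earlier in the sequence than its dependent — e.g. phase theta (position 1) is before phase lambda (position 9), as required.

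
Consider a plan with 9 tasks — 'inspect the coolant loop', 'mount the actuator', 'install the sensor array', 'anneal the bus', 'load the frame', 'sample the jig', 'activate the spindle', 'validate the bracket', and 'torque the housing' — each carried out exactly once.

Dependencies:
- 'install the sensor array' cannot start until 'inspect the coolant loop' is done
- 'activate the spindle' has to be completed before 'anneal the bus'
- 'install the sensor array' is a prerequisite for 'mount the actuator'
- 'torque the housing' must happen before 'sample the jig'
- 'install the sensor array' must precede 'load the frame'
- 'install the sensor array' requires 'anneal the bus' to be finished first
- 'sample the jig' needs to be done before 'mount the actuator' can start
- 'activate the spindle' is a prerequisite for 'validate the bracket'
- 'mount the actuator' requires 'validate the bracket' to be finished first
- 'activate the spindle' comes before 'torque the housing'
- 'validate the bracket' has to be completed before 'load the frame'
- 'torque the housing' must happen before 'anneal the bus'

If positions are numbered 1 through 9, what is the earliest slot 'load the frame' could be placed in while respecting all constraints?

Working backwards through the constraints from 'load the frame', its full set of required predecessors is 'inspect the coolant loop', 'install the sensor array', 'anneal the bus', 'activate the spindle', 'validate the bracket', 'torque the housing' — 6 of them.
So at minimum 6 tasks come before 'load the frame', putting 'load the frame' no earlier than position 7. That position is achievable by scheduling exactly those predecessors first.

7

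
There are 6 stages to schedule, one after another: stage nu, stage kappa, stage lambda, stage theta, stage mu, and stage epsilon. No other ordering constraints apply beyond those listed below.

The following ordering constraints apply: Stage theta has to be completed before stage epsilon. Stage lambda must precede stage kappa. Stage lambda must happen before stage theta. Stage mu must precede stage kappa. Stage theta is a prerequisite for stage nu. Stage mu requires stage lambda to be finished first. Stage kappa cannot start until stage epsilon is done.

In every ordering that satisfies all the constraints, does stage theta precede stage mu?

No chain of constraints connects stage theta to stage mu in either direction.
So stage theta can come before stage mu or after — it is not forced.

No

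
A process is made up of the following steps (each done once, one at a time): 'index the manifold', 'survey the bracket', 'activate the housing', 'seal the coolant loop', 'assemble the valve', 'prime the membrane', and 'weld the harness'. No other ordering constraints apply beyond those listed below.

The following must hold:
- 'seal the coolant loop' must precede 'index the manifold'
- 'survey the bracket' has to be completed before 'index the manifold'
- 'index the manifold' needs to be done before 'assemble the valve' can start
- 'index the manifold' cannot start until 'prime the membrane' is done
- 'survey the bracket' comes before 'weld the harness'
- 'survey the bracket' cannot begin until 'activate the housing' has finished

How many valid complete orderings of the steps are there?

3 steps have no prerequisites ('activate the housing', 'seal the coolant loop', 'prime the membrane'), so any of them could come first.
Systematically extending each partial ordering one step at a time and counting, there are 44 complete orderings.

44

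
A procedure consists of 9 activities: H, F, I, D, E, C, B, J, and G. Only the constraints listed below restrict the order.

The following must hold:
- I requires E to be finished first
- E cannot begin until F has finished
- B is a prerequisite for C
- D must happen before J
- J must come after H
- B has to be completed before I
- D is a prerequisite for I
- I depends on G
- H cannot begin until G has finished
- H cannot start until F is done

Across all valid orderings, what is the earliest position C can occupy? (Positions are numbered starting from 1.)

Working backwards through the constraints from C, its only required predecessor is B.
So at minimum 1 activity comes before C, putting C no earlier than position 2. That position is achievable by scheduling exactly that predecessor first.

2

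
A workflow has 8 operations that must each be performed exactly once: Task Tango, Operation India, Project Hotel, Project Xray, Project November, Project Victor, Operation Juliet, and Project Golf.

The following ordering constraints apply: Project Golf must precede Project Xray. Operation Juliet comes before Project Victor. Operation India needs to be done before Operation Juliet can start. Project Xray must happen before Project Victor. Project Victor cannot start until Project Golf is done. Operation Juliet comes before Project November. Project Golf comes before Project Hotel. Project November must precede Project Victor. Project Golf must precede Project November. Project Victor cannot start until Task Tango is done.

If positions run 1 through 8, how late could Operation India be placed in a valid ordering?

5

Every operation that must follow Operation India has to come after it. Tracing all chains starting from Operation India, those operations are: Project November, Project Victor, Operation Juliet — 3 in total.
So at least 3 operations follow Operation India, putting Operation India no later than position 5. That position is achievable by scheduling everything else first.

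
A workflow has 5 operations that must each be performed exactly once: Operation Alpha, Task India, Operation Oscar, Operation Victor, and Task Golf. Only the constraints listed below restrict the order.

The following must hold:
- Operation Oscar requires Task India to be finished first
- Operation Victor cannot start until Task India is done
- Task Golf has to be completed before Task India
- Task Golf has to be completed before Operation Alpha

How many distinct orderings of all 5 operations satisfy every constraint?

Task Golf is the only operation with nothing required before it, so every ordering starts there.
Enumerating by repeatedly choosing an available operation (one whose prerequisites are all placed) gives 8 distinct complete orderings.

8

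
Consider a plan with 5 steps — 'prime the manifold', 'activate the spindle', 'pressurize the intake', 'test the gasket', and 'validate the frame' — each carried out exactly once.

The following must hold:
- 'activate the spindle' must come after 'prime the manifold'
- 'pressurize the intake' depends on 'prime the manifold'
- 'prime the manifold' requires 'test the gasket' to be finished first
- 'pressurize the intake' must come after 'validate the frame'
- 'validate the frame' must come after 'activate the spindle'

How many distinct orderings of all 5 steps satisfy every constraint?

1

Only 'test the gasket' has no prerequisites, so it must go first.
Continuing from there, at each step only one step has all its prerequisites placed, so the ordering is fully determined — there is exactly 1.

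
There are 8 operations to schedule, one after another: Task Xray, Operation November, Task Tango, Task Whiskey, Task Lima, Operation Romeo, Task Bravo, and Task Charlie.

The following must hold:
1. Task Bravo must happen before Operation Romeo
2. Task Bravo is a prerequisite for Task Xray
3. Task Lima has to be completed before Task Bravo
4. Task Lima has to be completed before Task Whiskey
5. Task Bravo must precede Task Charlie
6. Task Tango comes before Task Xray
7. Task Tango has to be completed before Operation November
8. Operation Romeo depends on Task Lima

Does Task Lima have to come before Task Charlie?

Following the dependencies: Task Lima → Task Bravo → Task Charlie.
Hence Task Lima necessarily comes before Task Charlie.

Yes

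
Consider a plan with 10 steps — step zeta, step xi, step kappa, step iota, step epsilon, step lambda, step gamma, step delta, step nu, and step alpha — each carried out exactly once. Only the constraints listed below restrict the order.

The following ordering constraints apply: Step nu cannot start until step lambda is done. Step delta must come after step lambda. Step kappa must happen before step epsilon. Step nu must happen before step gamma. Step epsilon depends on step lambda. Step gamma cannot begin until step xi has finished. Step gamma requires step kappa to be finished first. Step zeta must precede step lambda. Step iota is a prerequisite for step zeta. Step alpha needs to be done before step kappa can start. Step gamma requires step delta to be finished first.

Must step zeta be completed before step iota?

No

There is a chain step iota → step zeta, which puts step iota before step zeta.
So step zeta never precedes step iota.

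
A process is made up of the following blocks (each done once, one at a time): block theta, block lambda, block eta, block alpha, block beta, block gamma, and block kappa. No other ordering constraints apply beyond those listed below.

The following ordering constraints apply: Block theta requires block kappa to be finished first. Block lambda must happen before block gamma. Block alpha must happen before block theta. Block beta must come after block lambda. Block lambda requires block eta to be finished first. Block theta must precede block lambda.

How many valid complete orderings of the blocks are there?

3 blocks have no prerequisites (block eta, block alpha, block kappa), so any of them could come first.
Counting all ways to extend the partial order to a total order gives 16.

16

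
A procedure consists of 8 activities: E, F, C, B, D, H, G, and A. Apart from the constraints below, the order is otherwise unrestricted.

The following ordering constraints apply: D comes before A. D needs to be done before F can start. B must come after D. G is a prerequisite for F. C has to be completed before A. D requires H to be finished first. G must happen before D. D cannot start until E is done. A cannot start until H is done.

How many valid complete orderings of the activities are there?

4 activities have no prerequisites (E, C, H, G), so any of them could come first.
Counting all ways to extend the partial order to a total order gives 216.

216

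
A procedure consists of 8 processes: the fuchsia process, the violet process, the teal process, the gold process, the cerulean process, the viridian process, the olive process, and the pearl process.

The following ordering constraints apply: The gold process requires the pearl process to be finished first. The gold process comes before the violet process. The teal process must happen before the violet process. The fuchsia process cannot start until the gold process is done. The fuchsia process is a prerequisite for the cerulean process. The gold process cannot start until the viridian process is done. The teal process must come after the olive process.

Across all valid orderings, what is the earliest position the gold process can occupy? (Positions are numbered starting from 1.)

The processes that are forced before the gold process, directly or transitively, are the viridian process, the pearl process. That's 2 processes.
So at minimum 2 processes come before the gold process, putting the gold process no earlier than position 3. That position is achievable by scheduling exactly those predecessors first.

3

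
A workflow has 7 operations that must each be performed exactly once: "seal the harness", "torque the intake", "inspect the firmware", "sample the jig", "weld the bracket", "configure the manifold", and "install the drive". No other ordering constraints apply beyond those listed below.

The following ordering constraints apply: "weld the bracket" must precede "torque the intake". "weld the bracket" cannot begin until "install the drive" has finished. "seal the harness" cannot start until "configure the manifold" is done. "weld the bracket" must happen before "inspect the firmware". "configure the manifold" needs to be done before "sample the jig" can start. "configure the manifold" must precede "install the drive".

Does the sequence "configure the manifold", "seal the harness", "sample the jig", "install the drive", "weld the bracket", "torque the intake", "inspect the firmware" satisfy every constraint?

Yes

Going through the constraints one by one, each required predecessor appears earlier in the sequence than its dependent — e.g. "configure the manifold" (position 1) is before "install the drive" (position 4), as required.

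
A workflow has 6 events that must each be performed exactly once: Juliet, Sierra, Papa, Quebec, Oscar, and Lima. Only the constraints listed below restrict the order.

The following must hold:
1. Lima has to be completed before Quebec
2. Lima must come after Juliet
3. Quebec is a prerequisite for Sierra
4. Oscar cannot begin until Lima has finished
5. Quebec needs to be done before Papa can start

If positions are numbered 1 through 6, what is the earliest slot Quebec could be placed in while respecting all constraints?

The events that are forced before Quebec, directly or transitively, are Juliet, Lima. That's 2 events.
So at minimum 2 events come before Quebec, putting Quebec no earlier than position 3. That position is achievable by scheduling exactly those predecessors first.

3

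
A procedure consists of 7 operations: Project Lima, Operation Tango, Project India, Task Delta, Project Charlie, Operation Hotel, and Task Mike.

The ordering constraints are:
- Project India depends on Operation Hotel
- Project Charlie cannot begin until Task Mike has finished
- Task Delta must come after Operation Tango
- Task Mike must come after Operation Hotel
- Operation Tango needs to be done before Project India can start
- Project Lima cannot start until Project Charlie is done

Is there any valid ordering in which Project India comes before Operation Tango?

No

The constraints give a chain Operation Tango → Project India, which forces Operation Tango before Project India.
So no valid ordering can have Project India before Operation Tango.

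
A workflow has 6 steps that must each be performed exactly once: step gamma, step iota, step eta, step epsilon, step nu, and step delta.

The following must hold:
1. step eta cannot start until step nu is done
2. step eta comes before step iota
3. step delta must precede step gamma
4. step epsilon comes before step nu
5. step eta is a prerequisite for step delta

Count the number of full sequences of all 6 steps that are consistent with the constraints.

3

Step epsilon is the only step with nothing required before it, so every ordering starts there.
Systematically extending each partial ordering one step at a time and counting, there are 3 complete orderings.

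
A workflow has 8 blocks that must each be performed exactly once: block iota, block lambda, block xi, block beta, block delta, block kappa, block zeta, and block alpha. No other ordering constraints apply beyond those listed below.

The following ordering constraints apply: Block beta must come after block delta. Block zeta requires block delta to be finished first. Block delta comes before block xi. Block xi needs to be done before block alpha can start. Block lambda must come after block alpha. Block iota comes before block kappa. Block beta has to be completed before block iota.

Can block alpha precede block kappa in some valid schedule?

Yes

The constraints leave block alpha and block kappa unordered relative to each other; nothing requires block kappa earlier.
So a valid ordering placing block alpha earlier than block kappa exists.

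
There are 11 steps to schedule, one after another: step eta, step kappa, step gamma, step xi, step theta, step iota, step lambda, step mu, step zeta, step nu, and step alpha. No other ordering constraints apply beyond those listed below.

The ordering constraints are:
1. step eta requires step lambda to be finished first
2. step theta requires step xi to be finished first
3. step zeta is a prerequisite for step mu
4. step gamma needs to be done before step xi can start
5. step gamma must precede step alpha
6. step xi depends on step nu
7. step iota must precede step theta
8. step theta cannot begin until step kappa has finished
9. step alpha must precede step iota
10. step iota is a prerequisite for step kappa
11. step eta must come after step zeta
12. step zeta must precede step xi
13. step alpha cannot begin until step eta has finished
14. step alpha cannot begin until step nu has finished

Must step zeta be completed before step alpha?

Chaining the stated constraints: step zeta → step eta → step alpha.
That forces step zeta before step alpha in every valid schedule.

Yes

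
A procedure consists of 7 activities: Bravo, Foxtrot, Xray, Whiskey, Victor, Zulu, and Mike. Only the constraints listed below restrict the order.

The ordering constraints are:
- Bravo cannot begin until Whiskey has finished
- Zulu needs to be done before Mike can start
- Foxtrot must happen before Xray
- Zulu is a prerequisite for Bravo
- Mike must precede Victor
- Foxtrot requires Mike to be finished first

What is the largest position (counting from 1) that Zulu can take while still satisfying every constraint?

Every activity that must follow Zulu has to come after it. Tracing all chains starting from Zulu, those activities are: Bravo, Foxtrot, Xray, Victor, Mike — 5 in total.
With 5 mandatory successors out of 7 activities total, the latest slot for Zulu is 7−5 = 2, and it's reachable by doing all non-successors before Zulu.

2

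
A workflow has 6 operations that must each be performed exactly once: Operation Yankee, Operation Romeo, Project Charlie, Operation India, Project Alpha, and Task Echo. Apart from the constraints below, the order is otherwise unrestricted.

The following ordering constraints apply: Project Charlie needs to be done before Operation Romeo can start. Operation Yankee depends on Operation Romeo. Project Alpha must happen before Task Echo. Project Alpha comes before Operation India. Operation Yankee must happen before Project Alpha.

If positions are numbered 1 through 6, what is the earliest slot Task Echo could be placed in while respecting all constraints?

5

Every operation that must precede Task Echo has to come before it. Tracing all chains that end at Task Echo, those operations are: Operation Yankee, Operation Romeo, Project Charlie, Project Alpha — 4 in total.
With 4 mandatory predecessors, the earliest Task Echo can sit is position 4+1 = 5, and placing just those 4 first achieves it.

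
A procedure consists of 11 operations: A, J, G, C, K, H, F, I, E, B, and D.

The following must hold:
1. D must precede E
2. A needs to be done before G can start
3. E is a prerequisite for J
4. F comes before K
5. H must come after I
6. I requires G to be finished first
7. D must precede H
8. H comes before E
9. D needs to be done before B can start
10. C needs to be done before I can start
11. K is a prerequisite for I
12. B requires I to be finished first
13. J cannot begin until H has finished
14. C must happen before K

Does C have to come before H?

Yes

There is a constraint chain C → I → H.
That forces C before H in every valid schedule.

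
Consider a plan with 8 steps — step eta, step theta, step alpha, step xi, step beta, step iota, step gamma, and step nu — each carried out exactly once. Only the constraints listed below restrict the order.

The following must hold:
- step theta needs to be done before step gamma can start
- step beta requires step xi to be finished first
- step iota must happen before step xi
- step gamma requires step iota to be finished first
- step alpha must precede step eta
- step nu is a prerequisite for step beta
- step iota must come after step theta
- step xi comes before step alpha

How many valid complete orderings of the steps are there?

84

The steps with no prerequisites are step theta, step nu; any of them can be placed first.
Enumerating by repeatedly choosing an available step (one whose prerequisites are all placed) gives 84 distinct complete orderings.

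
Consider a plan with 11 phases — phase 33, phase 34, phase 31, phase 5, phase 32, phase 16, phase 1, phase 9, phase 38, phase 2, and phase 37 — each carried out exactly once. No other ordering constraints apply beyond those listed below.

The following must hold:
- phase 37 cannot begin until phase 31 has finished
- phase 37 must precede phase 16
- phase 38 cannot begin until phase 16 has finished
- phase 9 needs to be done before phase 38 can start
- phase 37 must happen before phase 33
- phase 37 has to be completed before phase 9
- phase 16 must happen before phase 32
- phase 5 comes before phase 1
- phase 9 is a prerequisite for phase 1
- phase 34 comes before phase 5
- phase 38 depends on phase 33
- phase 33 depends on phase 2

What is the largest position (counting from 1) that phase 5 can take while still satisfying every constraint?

The only phase forced after phase 5 (directly or by a chain) is phase 1.
With 1 mandatory successor out of 11 phases total, the latest slot for phase 5 is 11−1 = 10, and it's reachable by doing all non-successors before phase 5.

10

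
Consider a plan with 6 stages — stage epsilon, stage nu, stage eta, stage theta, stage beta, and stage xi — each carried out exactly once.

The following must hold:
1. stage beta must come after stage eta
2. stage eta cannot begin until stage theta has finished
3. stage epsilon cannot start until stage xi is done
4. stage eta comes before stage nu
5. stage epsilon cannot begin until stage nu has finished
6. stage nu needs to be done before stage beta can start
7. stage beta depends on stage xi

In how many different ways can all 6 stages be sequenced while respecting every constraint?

8

The stages with no prerequisites are stage theta, stage xi; any of them can be placed first.
Enumerating by repeatedly choosing an available stage (one whose prerequisites are all placed) gives 8 distinct complete orderings.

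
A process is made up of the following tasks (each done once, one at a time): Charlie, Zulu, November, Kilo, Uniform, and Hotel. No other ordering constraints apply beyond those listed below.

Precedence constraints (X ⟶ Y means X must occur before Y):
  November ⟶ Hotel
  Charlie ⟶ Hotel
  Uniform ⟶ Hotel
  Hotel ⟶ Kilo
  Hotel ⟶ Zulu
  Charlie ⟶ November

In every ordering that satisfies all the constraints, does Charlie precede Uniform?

No

Nothing in the constraints links Charlie and Uniform; they are unordered relative to each other.
There exist valid orderings with Uniform before Charlie, so Charlie is not required to come first.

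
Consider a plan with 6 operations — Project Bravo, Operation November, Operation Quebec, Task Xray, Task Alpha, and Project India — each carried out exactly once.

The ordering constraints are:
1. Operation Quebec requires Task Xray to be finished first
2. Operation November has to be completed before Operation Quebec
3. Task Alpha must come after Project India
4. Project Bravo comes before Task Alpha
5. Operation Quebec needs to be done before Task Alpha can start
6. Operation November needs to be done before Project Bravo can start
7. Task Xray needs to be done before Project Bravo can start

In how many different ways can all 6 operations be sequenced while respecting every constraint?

20

The operations with no prerequisites are Operation November, Task Xray, Project India; any of them can be placed first.
Counting all ways to extend the partial order to a total order gives 20.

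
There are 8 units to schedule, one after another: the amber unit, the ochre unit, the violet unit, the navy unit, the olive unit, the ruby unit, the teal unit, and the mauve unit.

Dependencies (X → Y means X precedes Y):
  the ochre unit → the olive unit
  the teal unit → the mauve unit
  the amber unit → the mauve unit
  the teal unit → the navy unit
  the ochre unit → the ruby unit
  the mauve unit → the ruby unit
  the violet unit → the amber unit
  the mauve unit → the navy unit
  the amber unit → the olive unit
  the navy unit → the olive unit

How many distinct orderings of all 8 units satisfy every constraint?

51

3 units have no prerequisites (the ochre unit, the violet unit, the teal unit), so any of them could come first.
Systematically extending each partial ordering one unit at a time and counting, there are 51 complete orderings.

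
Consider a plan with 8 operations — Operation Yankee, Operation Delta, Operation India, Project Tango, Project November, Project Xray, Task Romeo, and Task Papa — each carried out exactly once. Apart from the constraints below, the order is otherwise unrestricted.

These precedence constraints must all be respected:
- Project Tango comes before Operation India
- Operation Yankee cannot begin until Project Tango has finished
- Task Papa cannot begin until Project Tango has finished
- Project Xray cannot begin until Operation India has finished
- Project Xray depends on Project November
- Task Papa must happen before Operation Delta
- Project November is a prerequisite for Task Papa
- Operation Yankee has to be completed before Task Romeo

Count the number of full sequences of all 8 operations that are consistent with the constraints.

279

The operations with no prerequisites are Project Tango, Project November; any of them can be placed first.
Counting all ways to extend the partial order to a total order gives 279.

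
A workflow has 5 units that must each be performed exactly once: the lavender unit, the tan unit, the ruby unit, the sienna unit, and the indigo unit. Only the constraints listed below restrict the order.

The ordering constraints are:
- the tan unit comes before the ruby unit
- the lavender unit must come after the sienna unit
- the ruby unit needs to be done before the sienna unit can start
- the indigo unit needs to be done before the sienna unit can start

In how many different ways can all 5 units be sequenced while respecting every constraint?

The units with no prerequisites are the tan unit, the indigo unit; any of them can be placed first.
Systematically extending each partial ordering one unit at a time and counting, there are 3 complete orderings.

3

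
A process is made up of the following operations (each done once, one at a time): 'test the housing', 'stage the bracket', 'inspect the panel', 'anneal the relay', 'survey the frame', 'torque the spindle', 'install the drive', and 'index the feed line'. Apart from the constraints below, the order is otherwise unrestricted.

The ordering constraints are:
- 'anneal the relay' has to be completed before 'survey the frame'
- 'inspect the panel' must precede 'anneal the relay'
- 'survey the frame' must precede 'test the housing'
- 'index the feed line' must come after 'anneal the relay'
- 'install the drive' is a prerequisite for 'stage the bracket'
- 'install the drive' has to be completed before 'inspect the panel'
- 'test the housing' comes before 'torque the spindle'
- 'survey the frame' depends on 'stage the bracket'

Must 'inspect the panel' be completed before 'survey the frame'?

Yes

Tracing the constraints gives a chain: 'inspect the panel' → 'anneal the relay' → 'survey the frame'.
So 'inspect the panel' must precede 'survey the frame' in any valid ordering.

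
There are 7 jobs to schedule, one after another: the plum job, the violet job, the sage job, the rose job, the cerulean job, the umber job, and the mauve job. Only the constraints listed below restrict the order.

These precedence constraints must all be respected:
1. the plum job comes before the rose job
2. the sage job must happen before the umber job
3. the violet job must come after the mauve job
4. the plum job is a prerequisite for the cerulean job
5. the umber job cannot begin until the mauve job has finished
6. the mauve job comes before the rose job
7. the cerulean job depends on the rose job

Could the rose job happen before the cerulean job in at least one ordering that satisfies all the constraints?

The rose job is actually forced before the cerulean job by the constraints, so certainly some valid ordering has the rose job first.

Yes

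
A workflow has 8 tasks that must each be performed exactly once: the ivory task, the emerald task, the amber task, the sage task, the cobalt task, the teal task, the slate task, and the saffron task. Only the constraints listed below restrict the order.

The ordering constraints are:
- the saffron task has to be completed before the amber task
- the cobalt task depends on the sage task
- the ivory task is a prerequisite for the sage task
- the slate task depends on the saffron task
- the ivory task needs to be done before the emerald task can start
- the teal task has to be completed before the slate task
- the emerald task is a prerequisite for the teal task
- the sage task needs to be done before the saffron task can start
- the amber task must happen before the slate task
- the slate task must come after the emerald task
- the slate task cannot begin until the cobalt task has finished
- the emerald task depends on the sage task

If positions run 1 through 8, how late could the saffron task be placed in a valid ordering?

6

The tasks that are forced after the saffron task, directly or by a chain of constraints, are the amber task, the slate task. That's 2 tasks.
With 2 mandatory successors out of 8 tasks total, the latest slot for the saffron task is 8−2 = 6, and it's reachable by doing all non-successors before the saffron task.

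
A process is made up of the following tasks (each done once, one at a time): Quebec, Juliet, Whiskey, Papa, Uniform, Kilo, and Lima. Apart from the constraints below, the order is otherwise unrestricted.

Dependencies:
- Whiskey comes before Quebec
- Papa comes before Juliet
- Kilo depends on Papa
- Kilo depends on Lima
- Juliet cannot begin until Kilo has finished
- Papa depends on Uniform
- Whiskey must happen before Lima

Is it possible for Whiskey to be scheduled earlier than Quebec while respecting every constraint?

Yes

The constraints force Whiskey before Quebec, so yes — every valid ordering has Whiskey earlier.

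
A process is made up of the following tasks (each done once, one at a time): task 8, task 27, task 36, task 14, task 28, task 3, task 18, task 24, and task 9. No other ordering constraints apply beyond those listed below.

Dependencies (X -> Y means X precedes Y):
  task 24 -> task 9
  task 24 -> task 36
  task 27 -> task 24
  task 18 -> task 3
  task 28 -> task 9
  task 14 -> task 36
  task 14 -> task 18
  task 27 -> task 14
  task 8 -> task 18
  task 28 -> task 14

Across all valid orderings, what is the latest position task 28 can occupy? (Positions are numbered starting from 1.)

Following every chain forward from task 28, the tasks that must come later are task 36, task 14, task 3, task 18, task 9 — 5 of them.
So at least 5 tasks follow task 28, putting task 28 no later than position 4. That position is achievable by scheduling everything else first.

4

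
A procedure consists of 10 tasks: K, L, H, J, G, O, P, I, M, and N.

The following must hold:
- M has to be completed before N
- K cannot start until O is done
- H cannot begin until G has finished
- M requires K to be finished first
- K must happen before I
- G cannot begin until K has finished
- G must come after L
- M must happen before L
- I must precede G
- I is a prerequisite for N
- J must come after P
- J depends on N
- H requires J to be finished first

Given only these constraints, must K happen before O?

No

In fact the dependencies run the other way: O → K.
So K does not have to come before O — it cannot.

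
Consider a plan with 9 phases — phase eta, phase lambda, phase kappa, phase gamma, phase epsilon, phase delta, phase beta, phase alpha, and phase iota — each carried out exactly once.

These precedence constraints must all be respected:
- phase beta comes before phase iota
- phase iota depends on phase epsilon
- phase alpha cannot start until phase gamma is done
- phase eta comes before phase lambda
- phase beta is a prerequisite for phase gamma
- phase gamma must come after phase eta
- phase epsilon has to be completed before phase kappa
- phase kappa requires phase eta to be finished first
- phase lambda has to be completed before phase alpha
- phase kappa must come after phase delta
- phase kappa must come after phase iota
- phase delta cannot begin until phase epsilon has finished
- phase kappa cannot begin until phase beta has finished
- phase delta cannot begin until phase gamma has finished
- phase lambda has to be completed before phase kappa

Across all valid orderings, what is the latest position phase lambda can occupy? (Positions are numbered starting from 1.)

7

Following every chain forward from phase lambda, the phases that must come later are phase kappa, phase alpha — 2 of them.
So at least 2 phases follow phase lambda, putting phase lambda no later than position 7. That position is achievable by scheduling everything else first.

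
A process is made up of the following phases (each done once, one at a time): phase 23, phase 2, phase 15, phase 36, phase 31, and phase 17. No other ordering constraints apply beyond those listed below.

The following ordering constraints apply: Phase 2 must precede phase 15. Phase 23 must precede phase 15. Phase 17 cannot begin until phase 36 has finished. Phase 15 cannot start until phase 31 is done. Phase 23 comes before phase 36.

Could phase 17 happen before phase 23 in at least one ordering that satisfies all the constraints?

No

There is a dependency chain phase 23 → phase 36 → phase 17, so phase 17 always comes after phase 23.
Hence phase 17 can never be scheduled before phase 23.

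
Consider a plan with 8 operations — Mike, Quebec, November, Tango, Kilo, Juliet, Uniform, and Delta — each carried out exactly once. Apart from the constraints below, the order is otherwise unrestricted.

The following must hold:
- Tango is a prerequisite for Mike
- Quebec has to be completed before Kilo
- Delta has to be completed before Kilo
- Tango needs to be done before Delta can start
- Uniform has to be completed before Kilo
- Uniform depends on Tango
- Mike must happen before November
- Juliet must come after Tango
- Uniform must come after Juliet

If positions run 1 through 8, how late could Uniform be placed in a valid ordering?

7

The only operation forced after Uniform (directly or by a chain) is Kilo.
So at least 1 operation follows Uniform, putting Uniform no later than position 7. That position is achievable by scheduling everything else first.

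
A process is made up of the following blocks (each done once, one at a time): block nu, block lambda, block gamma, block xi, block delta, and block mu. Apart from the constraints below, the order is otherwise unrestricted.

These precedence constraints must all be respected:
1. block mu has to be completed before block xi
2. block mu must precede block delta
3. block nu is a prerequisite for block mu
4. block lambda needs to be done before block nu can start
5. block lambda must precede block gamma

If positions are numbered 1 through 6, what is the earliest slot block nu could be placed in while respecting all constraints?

2

The only block forced before block nu (directly or transitively) is block lambda.
So at minimum 1 block comes before block nu, putting block nu no earlier than position 2. That position is achievable by scheduling exactly that predecessor first.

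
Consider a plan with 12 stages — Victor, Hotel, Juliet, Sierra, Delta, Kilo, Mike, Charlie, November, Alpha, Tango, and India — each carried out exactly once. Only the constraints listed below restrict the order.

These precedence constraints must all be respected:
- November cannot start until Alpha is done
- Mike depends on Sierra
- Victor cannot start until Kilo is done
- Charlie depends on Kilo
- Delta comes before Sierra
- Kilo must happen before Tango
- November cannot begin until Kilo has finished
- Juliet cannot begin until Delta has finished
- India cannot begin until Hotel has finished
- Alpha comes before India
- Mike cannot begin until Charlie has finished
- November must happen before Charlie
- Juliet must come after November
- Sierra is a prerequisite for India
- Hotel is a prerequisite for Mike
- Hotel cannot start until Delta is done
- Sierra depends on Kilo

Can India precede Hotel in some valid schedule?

There is a dependency chain Hotel → India, so India always comes after Hotel.
So no valid ordering can have India before Hotel.

No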